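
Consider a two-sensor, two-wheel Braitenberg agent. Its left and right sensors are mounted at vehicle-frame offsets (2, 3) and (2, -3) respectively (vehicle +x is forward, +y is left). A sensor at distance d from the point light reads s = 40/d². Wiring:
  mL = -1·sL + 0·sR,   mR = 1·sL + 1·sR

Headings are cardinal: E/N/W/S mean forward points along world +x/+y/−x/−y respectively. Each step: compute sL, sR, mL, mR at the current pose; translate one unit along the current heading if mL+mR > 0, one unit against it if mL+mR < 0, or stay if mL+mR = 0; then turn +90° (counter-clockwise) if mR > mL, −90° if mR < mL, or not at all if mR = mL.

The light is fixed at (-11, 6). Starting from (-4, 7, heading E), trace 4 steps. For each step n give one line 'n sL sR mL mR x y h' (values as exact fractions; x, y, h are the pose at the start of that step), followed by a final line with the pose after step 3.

n=0: pose=(-4,7,E); sL=40/97, sR=8/17; mL=-40/97, mR=1456/1649; mL+mR=8/17 → advance +1; mR−mL=2136/1649 → turn +1·90°
n=1: pose=(-3,7,N); sL=20/17, sR=4/13; mL=-20/17, mR=328/221; mL+mR=4/13 → advance +1; mR−mL=588/221 → turn +1·90°
n=2: pose=(-3,8,W); sL=40/37, sR=40/61; mL=-40/37, mR=3920/2257; mL+mR=40/61 → advance +1; mR−mL=6360/2257 → turn +1·90°
n=3: pose=(-4,8,S); sL=2/5, sR=5/2; mL=-2/5, mR=29/10; mL+mR=5/2 → advance +1; mR−mL=33/10 → turn +1·90°

0 40/97 8/17 -40/97 1456/1649 -4 7 E
1 20/17 4/13 -20/17 328/221 -3 7 N
2 40/37 40/61 -40/37 3920/2257 -3 8 W
3 2/5 5/2 -2/5 29/10 -4 8 S
final -4 7 E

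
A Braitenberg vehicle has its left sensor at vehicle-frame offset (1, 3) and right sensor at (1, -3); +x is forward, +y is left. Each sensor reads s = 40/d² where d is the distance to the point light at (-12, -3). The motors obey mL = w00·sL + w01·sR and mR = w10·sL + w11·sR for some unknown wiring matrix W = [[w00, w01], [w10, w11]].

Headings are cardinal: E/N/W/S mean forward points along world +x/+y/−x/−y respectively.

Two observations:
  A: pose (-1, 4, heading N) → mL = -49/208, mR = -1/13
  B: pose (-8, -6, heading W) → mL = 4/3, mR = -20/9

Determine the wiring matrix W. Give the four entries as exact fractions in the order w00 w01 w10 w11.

-1 1/2 0 -1/2

obs A: pose=(-1,4,N) → sL=5/16, sR=2/13, mL=-49/208, mR=-1/13
obs B: pose=(-8,-6,W) → sL=8/9, sR=40/9, mL=4/3, mR=-20/9
sensor matrix S = [[5/16, 2/13], [8/9, 40/9]]; det S = 293/234
solve [mL_A; mL_B] = S·[w00; w01] and [mR_A; mR_B] = S·[w10; w11]:
  w00 = -1, w01 = 1/2, w10 = 0, w11 = -1/2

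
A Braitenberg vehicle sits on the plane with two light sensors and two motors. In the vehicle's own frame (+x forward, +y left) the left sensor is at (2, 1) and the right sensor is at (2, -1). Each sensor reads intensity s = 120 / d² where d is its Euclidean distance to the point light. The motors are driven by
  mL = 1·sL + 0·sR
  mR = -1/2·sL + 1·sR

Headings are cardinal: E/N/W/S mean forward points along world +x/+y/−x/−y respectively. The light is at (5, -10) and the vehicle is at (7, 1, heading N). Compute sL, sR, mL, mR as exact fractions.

12/17 60/89 12/17 486/1513

left sensor world pos  = (6, 3); dL² = 170
right sensor world pos = (8, 3); dR² = 178
sL = 120/170 = 12/17
sR = 120/178 = 60/89
mL = 1·sL + 0·sR = 12/17
mR = -1/2·sL + 1·sR = 486/1513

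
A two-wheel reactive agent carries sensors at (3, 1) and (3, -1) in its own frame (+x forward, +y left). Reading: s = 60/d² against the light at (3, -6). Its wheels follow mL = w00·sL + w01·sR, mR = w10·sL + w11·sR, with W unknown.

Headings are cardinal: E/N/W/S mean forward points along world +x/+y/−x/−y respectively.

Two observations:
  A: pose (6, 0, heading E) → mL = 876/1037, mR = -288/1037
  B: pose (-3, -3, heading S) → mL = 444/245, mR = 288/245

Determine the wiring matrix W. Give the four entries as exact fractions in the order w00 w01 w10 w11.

1/2 1/2 1 -1

obs A: pose=(6,0,E) → sL=12/17, sR=60/61, mL=876/1037, mR=-288/1037
obs B: pose=(-3,-3,S) → sL=12/5, sR=60/49, mL=444/245, mR=288/245
sensor matrix S = [[12/17, 60/61], [12/5, 60/49]]; det S = -76032/50813
solve [mL_A; mL_B] = S·[w00; w01] and [mR_A; mR_B] = S·[w10; w11]:
  w00 = 1/2, w01 = 1/2, w10 = 1, w11 = -1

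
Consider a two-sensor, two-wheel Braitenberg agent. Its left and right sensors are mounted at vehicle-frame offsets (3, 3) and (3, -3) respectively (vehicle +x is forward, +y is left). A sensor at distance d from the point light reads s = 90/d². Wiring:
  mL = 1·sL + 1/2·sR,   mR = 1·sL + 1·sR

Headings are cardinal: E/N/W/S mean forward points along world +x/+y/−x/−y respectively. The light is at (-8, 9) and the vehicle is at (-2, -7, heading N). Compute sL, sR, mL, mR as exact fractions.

45/89 9/25 3051/4450 1926/2225

left sensor world pos  = (-5, -4); dL² = 178
right sensor world pos = (1, -4); dR² = 250
sL = 90/178 = 45/89
sR = 90/250 = 9/25
mL = 1·sL + 1/2·sR = 3051/4450
mR = 1·sL + 1·sR = 1926/2225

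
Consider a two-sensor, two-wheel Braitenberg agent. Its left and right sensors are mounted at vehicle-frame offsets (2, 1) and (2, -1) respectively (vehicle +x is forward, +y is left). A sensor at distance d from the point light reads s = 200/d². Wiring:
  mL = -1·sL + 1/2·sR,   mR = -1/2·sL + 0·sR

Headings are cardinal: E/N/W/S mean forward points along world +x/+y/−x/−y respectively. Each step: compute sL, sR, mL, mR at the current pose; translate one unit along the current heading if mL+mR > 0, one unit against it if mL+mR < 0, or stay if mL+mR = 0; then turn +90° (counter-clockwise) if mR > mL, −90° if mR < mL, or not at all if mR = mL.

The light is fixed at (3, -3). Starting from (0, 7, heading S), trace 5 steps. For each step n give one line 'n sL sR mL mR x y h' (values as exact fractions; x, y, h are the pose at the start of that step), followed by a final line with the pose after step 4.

0 50/17 5/2 -115/68 -25/17 0 7 S
1 40/29 200/101 -1140/2929 -20/29 0 8 E
2 20/9 100/53 -610/477 -10/9 -1 8 S
3 200/173 8/5 -308/865 -100/173 -1 9 E
4 50/29 25/17 -975/986 -25/29 -2 9 S
final -2 10 E

n=0: pose=(0,7,S); sL=50/17, sR=5/2; mL=-115/68, mR=-25/17; mL+mR=-215/68 → advance -1; mR−mL=15/68 → turn +1·90°
n=1: pose=(0,8,E); sL=40/29, sR=200/101; mL=-1140/2929, mR=-20/29; mL+mR=-3160/2929 → advance -1; mR−mL=-880/2929 → turn -1·90°
n=2: pose=(-1,8,S); sL=20/9, sR=100/53; mL=-610/477, mR=-10/9; mL+mR=-380/159 → advance -1; mR−mL=80/477 → turn +1·90°
n=3: pose=(-1,9,E); sL=200/173, sR=8/5; mL=-308/865, mR=-100/173; mL+mR=-808/865 → advance -1; mR−mL=-192/865 → turn -1·90°
n=4: pose=(-2,9,S); sL=50/29, sR=25/17; mL=-975/986, mR=-25/29; mL+mR=-1825/986 → advance -1; mR−mL=125/986 → turn +1·90°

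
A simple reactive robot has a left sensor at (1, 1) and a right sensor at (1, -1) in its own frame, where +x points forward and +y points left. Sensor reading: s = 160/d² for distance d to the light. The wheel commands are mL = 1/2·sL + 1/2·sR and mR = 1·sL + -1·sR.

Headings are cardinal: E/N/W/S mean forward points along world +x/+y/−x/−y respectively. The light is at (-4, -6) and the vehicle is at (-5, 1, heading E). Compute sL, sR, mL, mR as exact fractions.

5/2 40/9 125/36 -35/18

left sensor world pos  = (-4, 2); dL² = 64
right sensor world pos = (-4, 0); dR² = 36
sL = 160/64 = 5/2
sR = 160/36 = 40/9
mL = 1/2·sL + 1/2·sR = 125/36
mR = 1·sL + -1·sR = -35/18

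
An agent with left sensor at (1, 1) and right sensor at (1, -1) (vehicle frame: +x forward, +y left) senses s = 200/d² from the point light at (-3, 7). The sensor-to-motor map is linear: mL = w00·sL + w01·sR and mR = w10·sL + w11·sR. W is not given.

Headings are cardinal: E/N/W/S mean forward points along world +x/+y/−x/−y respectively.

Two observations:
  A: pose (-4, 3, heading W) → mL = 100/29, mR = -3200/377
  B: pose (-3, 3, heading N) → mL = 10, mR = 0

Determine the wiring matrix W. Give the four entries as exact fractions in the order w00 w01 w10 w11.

1/2 0 1 -1

obs A: pose=(-4,3,W) → sL=200/29, sR=200/13, mL=100/29, mR=-3200/377
obs B: pose=(-3,3,N) → sL=20, sR=20, mL=10, mR=0
sensor matrix S = [[200/29, 200/13], [20, 20]]; det S = -64000/377
solve [mL_A; mL_B] = S·[w00; w01] and [mR_A; mR_B] = S·[w10; w11]:
  w00 = 1/2, w01 = 0, w10 = 1, w11 = -1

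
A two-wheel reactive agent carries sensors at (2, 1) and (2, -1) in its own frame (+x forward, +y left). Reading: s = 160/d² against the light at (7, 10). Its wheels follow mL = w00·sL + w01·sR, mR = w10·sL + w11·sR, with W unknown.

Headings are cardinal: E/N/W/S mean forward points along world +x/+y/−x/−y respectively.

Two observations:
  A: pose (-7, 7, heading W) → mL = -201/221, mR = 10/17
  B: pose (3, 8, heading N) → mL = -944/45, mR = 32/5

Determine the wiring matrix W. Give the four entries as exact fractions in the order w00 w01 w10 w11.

obs A: pose=(-7,7,W) → sL=10/17, sR=8/13, mL=-201/221, mR=10/17
obs B: pose=(3,8,N) → sL=32/5, sR=160/9, mL=-944/45, mR=32/5
sensor matrix S = [[10/17, 8/13], [32/5, 160/9]]; det S = 64832/9945
solve [mL_A; mL_B] = S·[w00; w01] and [mR_A; mR_B] = S·[w10; w11]:
  w00 = -1/2, w01 = -1, w10 = 1, w11 = 0

-1/2 -1 1 0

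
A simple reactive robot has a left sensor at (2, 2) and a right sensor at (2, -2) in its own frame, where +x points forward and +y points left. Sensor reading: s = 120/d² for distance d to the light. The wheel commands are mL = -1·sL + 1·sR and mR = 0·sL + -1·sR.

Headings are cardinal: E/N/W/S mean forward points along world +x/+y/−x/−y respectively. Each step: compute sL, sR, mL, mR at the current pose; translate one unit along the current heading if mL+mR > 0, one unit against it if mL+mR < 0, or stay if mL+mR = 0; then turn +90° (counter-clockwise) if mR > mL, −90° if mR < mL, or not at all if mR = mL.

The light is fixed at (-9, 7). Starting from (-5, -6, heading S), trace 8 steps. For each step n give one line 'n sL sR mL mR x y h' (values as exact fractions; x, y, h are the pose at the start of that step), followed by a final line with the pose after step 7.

0 40/87 120/229 1280/19923 -120/229 -5 -6 S
1 3/5 15/13 36/65 -15/13 -5 -5 W
2 120/109 120/149 -4800/16241 -120/149 -4 -5 N
3 12/17 60/137 -624/2329 -60/137 -4 -6 E
4 40/87 120/229 1280/19923 -120/229 -5 -6 S
5 3/5 15/13 36/65 -15/13 -5 -5 W
6 120/109 120/149 -4800/16241 -120/149 -4 -5 N
7 12/17 60/137 -624/2329 -60/137 -4 -6 E
final -5 -6 S

n=0: pose=(-5,-6,S); sL=40/87, sR=120/229; mL=1280/19923, mR=-120/229; mL+mR=-40/87 → advance -1; mR−mL=-11720/19923 → turn -1·90°
n=1: pose=(-5,-5,W); sL=3/5, sR=15/13; mL=36/65, mR=-15/13; mL+mR=-3/5 → advance -1; mR−mL=-111/65 → turn -1·90°
n=2: pose=(-4,-5,N); sL=120/109, sR=120/149; mL=-4800/16241, mR=-120/149; mL+mR=-120/109 → advance -1; mR−mL=-8280/16241 → turn -1·90°
n=3: pose=(-4,-6,E); sL=12/17, sR=60/137; mL=-624/2329, mR=-60/137; mL+mR=-12/17 → advance -1; mR−mL=-396/2329 → turn -1·90°
n=4: pose=(-5,-6,S); sL=40/87, sR=120/229; mL=1280/19923, mR=-120/229; mL+mR=-40/87 → advance -1; mR−mL=-11720/19923 → turn -1·90°
n=5: pose=(-5,-5,W); sL=3/5, sR=15/13; mL=36/65, mR=-15/13; mL+mR=-3/5 → advance -1; mR−mL=-111/65 → turn -1·90°
n=6: pose=(-4,-5,N); sL=120/109, sR=120/149; mL=-4800/16241, mR=-120/149; mL+mR=-120/109 → advance -1; mR−mL=-8280/16241 → turn -1·90°
n=7: pose=(-4,-6,E); sL=12/17, sR=60/137; mL=-624/2329, mR=-60/137; mL+mR=-12/17 → advance -1; mR−mL=-396/2329 → turn -1·90°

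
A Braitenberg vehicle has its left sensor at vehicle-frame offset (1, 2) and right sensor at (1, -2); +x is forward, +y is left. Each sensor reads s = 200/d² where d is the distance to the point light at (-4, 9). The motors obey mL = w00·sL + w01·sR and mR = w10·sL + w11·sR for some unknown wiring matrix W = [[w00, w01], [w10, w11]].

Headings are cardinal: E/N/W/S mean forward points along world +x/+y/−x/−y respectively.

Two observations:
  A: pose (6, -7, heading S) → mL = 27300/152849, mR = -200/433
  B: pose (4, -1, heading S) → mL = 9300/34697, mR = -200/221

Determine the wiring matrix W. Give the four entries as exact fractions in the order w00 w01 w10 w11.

obs A: pose=(6,-7,S) → sL=200/433, sR=200/353, mL=27300/152849, mR=-200/433
obs B: pose=(4,-1,S) → sL=200/221, sR=200/157, mL=9300/34697, mR=-200/221
sensor matrix S = [[200/433, 200/353], [200/221, 200/157]]; det S = 401280000/5303401753
solve [mL_A; mL_B] = S·[w00; w01] and [mR_A; mR_B] = S·[w10; w11]:
  w00 = 1, w01 = -1/2, w10 = -1, w11 = 0

1 -1/2 -1 0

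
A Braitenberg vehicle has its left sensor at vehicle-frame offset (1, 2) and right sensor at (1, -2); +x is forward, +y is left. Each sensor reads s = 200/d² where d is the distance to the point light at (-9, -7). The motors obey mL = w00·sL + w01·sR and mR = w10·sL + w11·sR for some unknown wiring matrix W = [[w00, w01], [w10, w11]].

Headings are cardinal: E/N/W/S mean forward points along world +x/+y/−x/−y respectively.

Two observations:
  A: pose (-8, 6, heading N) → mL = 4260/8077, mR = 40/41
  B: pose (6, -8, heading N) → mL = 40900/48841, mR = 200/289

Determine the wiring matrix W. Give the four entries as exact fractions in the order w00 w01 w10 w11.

1 -1/2 0 1

obs A: pose=(-8,6,N) → sL=200/197, sR=40/41, mL=4260/8077, mR=40/41
obs B: pose=(6,-8,N) → sL=200/169, sR=200/289, mL=40900/48841, mR=200/289
sensor matrix S = [[200/197, 40/41], [200/169, 200/289]]; det S = -178304000/394488757
solve [mL_A; mL_B] = S·[w00; w01] and [mR_A; mR_B] = S·[w10; w11]:
  w00 = 1, w01 = -1/2, w10 = 0, w11 = 1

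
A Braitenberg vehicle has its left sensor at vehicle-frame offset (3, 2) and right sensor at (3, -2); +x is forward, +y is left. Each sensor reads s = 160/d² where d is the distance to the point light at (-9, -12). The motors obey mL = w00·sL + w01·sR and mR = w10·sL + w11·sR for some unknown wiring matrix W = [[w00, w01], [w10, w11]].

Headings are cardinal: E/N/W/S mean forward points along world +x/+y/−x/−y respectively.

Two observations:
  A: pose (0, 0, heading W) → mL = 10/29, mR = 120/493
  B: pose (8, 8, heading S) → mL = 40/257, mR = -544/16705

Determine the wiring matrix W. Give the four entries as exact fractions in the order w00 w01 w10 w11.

0 1/2 1/2 -1/2

obs A: pose=(0,0,W) → sL=20/17, sR=20/29, mL=10/29, mR=120/493
obs B: pose=(8,8,S) → sL=16/65, sR=80/257, mL=40/257, mR=-544/16705
sensor matrix S = [[20/17, 20/29], [16/65, 80/257]]; det S = 323584/1647113
solve [mL_A; mL_B] = S·[w00; w01] and [mR_A; mR_B] = S·[w10; w11]:
  w00 = 0, w01 = 1/2, w10 = 1/2, w11 = -1/2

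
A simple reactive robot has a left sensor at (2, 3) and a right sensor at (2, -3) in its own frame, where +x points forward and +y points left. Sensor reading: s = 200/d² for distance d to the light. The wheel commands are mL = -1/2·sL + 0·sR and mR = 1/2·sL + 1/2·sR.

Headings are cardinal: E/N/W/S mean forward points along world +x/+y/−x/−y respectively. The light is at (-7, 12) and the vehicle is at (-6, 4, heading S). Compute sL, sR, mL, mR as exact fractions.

50/29 25/13 -25/29 1375/754

left sensor world pos  = (-3, 2); dL² = 116
right sensor world pos = (-9, 2); dR² = 104
sL = 200/116 = 50/29
sR = 200/104 = 25/13
mL = -1/2·sL + 0·sR = -25/29
mR = 1/2·sL + 1/2·sR = 1375/754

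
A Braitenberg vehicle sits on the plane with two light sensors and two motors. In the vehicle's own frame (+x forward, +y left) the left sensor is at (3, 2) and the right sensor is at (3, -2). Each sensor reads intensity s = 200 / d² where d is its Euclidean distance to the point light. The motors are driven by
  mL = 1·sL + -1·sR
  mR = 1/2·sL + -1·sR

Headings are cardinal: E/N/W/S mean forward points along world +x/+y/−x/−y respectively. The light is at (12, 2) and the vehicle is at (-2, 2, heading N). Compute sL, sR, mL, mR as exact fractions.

left sensor world pos  = (-4, 5); dL² = 265
right sensor world pos = (0, 5); dR² = 153
sL = 200/265 = 40/53
sR = 200/153 = 200/153
mL = 1·sL + -1·sR = -4480/8109
mR = 1/2·sL + -1·sR = -7540/8109

40/53 200/153 -4480/8109 -7540/8109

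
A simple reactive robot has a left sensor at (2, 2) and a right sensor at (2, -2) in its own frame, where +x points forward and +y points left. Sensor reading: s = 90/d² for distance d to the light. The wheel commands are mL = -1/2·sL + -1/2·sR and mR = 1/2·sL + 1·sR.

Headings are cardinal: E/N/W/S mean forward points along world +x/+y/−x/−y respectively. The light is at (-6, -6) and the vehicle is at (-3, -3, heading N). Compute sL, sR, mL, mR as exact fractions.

left sensor world pos  = (-5, -1); dL² = 26
right sensor world pos = (-1, -1); dR² = 50
sL = 90/26 = 45/13
sR = 90/50 = 9/5
mL = -1/2·sL + -1/2·sR = -171/65
mR = 1/2·sL + 1·sR = 459/130

45/13 9/5 -171/65 459/130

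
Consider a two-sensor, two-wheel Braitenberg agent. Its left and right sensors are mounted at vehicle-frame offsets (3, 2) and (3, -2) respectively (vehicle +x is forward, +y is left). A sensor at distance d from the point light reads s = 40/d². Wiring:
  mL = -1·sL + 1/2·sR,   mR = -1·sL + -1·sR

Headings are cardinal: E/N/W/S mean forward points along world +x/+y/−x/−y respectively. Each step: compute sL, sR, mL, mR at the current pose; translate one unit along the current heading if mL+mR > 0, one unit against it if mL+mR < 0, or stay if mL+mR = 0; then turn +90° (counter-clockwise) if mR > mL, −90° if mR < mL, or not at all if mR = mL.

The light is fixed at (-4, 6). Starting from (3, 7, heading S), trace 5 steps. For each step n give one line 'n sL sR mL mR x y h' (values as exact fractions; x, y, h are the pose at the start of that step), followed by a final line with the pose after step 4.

n=0: pose=(3,7,S); sL=8/17, sR=40/29; mL=108/493, mR=-912/493; mL+mR=-804/493 → advance -1; mR−mL=-60/29 → turn -1·90°
n=1: pose=(3,8,W); sL=5/2, sR=5/4; mL=-15/8, mR=-15/4; mL+mR=-45/8 → advance -1; mR−mL=-15/8 → turn -1·90°
n=2: pose=(4,8,N); sL=40/61, sR=8/25; mL=-756/1525, mR=-1488/1525; mL+mR=-2244/1525 → advance -1; mR−mL=-12/25 → turn -1·90°
n=3: pose=(4,7,E); sL=4/13, sR=20/61; mL=-114/793, mR=-504/793; mL+mR=-618/793 → advance -1; mR−mL=-30/61 → turn -1·90°
n=4: pose=(3,7,S); sL=8/17, sR=40/29; mL=108/493, mR=-912/493; mL+mR=-804/493 → advance -1; mR−mL=-60/29 → turn -1·90°

0 8/17 40/29 108/493 -912/493 3 7 S
1 5/2 5/4 -15/8 -15/4 3 8 W
2 40/61 8/25 -756/1525 -1488/1525 4 8 N
3 4/13 20/61 -114/793 -504/793 4 7 E
4 8/17 40/29 108/493 -912/493 3 7 S
final 3 8 W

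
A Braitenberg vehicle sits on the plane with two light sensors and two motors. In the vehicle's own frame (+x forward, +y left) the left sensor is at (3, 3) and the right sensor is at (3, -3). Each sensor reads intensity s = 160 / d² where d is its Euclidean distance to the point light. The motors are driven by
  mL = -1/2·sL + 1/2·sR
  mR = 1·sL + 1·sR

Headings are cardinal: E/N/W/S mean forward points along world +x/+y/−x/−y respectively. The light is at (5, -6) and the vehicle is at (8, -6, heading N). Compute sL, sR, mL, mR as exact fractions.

left sensor world pos  = (5, -3); dL² = 9
right sensor world pos = (11, -3); dR² = 45
sL = 160/9 = 160/9
sR = 160/45 = 32/9
mL = -1/2·sL + 1/2·sR = -64/9
mR = 1·sL + 1·sR = 64/3

160/9 32/9 -64/9 64/3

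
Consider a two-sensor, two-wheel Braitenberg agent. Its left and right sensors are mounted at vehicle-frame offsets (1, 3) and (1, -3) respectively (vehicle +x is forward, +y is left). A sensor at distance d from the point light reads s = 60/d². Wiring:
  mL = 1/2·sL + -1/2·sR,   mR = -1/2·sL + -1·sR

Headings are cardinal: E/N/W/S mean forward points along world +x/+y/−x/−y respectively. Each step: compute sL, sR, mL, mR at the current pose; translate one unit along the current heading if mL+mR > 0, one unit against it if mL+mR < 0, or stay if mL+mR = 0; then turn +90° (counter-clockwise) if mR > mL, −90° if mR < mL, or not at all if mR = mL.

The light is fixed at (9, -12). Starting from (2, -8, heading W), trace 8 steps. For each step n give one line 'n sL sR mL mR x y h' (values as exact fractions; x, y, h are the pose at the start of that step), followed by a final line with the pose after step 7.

0 12/13 60/113 288/1469 -1458/1469 2 -8 W
1 30/53 30/17 -540/901 -1845/901 3 -8 N
2 60/61 12/5 -216/305 -882/305 3 -9 E
3 3 15/26 63/52 -27/13 2 -9 S
4 12/13 60/113 288/1469 -1458/1469 2 -8 W
5 30/53 30/17 -540/901 -1845/901 3 -8 N
6 60/61 12/5 -216/305 -882/305 3 -9 E
7 3 15/26 63/52 -27/13 2 -9 S
final 2 -8 W

n=0: pose=(2,-8,W); sL=12/13, sR=60/113; mL=288/1469, mR=-1458/1469; mL+mR=-90/113 → advance -1; mR−mL=-1746/1469 → turn -1·90°
n=1: pose=(3,-8,N); sL=30/53, sR=30/17; mL=-540/901, mR=-1845/901; mL+mR=-45/17 → advance -1; mR−mL=-1305/901 → turn -1·90°
n=2: pose=(3,-9,E); sL=60/61, sR=12/5; mL=-216/305, mR=-882/305; mL+mR=-18/5 → advance -1; mR−mL=-666/305 → turn -1·90°
n=3: pose=(2,-9,S); sL=3, sR=15/26; mL=63/52, mR=-27/13; mL+mR=-45/52 → advance -1; mR−mL=-171/52 → turn -1·90°
n=4: pose=(2,-8,W); sL=12/13, sR=60/113; mL=288/1469, mR=-1458/1469; mL+mR=-90/113 → advance -1; mR−mL=-1746/1469 → turn -1·90°
n=5: pose=(3,-8,N); sL=30/53, sR=30/17; mL=-540/901, mR=-1845/901; mL+mR=-45/17 → advance -1; mR−mL=-1305/901 → turn -1·90°
n=6: pose=(3,-9,E); sL=60/61, sR=12/5; mL=-216/305, mR=-882/305; mL+mR=-18/5 → advance -1; mR−mL=-666/305 → turn -1·90°
n=7: pose=(2,-9,S); sL=3, sR=15/26; mL=63/52, mR=-27/13; mL+mR=-45/52 → advance -1; mR−mL=-171/52 → turn -1·90°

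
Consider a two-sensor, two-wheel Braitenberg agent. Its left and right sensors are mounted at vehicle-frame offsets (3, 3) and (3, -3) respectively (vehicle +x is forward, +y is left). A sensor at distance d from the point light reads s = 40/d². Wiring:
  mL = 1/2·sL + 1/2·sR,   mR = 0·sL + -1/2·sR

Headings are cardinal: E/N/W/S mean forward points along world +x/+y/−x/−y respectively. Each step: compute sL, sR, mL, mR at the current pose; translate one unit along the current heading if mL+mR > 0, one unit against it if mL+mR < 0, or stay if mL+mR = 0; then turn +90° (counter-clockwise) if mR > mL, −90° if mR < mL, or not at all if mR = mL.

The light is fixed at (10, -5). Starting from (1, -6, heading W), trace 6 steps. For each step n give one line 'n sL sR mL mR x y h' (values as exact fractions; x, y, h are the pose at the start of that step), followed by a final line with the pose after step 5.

0 1/4 10/37 77/296 -5/37 1 -6 W
1 40/173 40/53 4520/9169 -20/53 0 -6 N
2 20/29 20/29 20/29 -10/29 0 -5 E
3 8/9 40/153 88/153 -20/153 1 -5 S
4 1/4 10/37 77/296 -5/37 1 -6 W
5 40/173 40/53 4520/9169 -20/53 0 -6 N
final 0 -5 E

n=0: pose=(1,-6,W); sL=1/4, sR=10/37; mL=77/296, mR=-5/37; mL+mR=1/8 → advance +1; mR−mL=-117/296 → turn -1·90°
n=1: pose=(0,-6,N); sL=40/173, sR=40/53; mL=4520/9169, mR=-20/53; mL+mR=20/173 → advance +1; mR−mL=-7980/9169 → turn -1·90°
n=2: pose=(0,-5,E); sL=20/29, sR=20/29; mL=20/29, mR=-10/29; mL+mR=10/29 → advance +1; mR−mL=-30/29 → turn -1·90°
n=3: pose=(1,-5,S); sL=8/9, sR=40/153; mL=88/153, mR=-20/153; mL+mR=4/9 → advance +1; mR−mL=-12/17 → turn -1·90°
n=4: pose=(1,-6,W); sL=1/4, sR=10/37; mL=77/296, mR=-5/37; mL+mR=1/8 → advance +1; mR−mL=-117/296 → turn -1·90°
n=5: pose=(0,-6,N); sL=40/173, sR=40/53; mL=4520/9169, mR=-20/53; mL+mR=20/173 → advance +1; mR−mL=-7980/9169 → turn -1·90°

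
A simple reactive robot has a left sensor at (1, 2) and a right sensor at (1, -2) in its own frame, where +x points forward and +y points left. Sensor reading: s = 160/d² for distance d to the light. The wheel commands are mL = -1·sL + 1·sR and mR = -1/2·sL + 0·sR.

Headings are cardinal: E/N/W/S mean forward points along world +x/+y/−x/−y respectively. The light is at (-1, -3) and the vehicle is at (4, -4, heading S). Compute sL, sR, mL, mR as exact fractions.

left sensor world pos  = (6, -5); dL² = 53
right sensor world pos = (2, -5); dR² = 13
sL = 160/53 = 160/53
sR = 160/13 = 160/13
mL = -1·sL + 1·sR = 6400/689
mR = -1/2·sL + 0·sR = -80/53

160/53 160/13 6400/689 -80/53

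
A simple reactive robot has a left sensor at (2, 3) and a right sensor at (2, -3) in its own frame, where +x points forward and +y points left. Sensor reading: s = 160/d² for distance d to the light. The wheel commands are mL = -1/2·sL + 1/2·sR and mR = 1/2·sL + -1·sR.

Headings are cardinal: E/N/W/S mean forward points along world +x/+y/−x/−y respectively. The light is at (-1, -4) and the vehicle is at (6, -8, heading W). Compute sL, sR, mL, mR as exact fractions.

80/37 80/13 960/481 -2440/481

left sensor world pos  = (4, -11); dL² = 74
right sensor world pos = (4, -5); dR² = 26
sL = 160/74 = 80/37
sR = 160/26 = 80/13
mL = -1/2·sL + 1/2·sR = 960/481
mR = 1/2·sL + -1·sR = -2440/481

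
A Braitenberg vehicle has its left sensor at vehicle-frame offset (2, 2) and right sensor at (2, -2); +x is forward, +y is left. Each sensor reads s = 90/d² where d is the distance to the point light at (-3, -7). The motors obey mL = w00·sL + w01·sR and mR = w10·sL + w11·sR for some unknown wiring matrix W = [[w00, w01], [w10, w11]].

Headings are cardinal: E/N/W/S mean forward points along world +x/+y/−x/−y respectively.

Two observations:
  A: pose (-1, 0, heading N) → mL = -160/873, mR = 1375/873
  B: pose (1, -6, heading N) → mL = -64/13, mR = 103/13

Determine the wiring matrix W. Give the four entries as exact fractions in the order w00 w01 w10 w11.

obs A: pose=(-1,0,N) → sL=10/9, sR=90/97, mL=-160/873, mR=1375/873
obs B: pose=(1,-6,N) → sL=90/13, sR=2, mL=-64/13, mR=103/13
sensor matrix S = [[10/9, 90/97], [90/13, 2]]; det S = -47680/11349
solve [mL_A; mL_B] = S·[w00; w01] and [mR_A; mR_B] = S·[w10; w11]:
  w00 = -1, w01 = 1, w10 = 1, w11 = 1/2

-1 1 1 1/2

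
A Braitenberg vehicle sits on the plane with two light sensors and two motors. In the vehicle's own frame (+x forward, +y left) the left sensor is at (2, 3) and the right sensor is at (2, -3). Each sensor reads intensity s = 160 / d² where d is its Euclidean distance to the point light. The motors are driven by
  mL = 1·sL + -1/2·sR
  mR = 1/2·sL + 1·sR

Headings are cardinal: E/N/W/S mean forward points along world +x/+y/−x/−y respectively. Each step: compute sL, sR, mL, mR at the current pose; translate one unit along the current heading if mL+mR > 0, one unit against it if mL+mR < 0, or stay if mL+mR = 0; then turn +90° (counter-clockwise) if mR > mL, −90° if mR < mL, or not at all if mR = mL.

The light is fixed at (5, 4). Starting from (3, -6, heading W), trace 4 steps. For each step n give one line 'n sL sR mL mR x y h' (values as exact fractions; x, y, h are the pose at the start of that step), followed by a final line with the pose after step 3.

n=0: pose=(3,-6,W); sL=32/37, sR=32/13; mL=-176/481, mR=1392/481; mL+mR=1216/481 → advance +1; mR−mL=1568/481 → turn +1·90°
n=1: pose=(2,-6,S); sL=10/9, sR=8/9; mL=2/3, mR=13/9; mL+mR=19/9 → advance +1; mR−mL=7/9 → turn +1·90°
n=2: pose=(2,-7,E); sL=32/13, sR=160/197; mL=5264/2561, mR=5232/2561; mL+mR=10496/2561 → advance +1; mR−mL=-32/2561 → turn -1·90°
n=3: pose=(3,-7,S); sL=16/17, sR=80/97; mL=872/1649, mR=2136/1649; mL+mR=3008/1649 → advance +1; mR−mL=1264/1649 → turn +1·90°

0 32/37 32/13 -176/481 1392/481 3 -6 W
1 10/9 8/9 2/3 13/9 2 -6 S
2 32/13 160/197 5264/2561 5232/2561 2 -7 E
3 16/17 80/97 872/1649 2136/1649 3 -7 S
final 3 -8 E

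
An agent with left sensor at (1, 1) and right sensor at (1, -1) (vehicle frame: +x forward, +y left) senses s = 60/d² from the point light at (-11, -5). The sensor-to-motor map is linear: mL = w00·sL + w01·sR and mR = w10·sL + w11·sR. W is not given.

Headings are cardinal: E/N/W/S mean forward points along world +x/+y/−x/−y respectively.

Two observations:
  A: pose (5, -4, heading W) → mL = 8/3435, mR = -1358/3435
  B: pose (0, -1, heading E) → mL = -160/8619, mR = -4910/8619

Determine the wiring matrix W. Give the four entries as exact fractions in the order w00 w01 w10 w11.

1/2 -1/2 -1/2 -1

obs A: pose=(5,-4,W) → sL=4/15, sR=60/229, mL=8/3435, mR=-1358/3435
obs B: pose=(0,-1,E) → sL=60/169, sR=20/51, mL=-160/8619, mR=-4910/8619
sensor matrix S = [[4/15, 60/229], [60/169, 20/51]]; det S = 68416/5921253
solve [mL_A; mL_B] = S·[w00; w01] and [mR_A; mR_B] = S·[w10; w11]:
  w00 = 1/2, w01 = -1/2, w10 = -1/2, w11 = -1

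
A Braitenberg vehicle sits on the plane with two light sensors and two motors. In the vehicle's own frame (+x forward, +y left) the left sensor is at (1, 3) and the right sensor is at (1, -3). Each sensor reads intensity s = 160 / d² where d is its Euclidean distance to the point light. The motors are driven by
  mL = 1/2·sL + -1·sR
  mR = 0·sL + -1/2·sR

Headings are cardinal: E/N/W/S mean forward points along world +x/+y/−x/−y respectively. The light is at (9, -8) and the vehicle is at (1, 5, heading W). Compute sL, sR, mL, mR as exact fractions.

160/181 160/337 -2000/60997 -80/337

left sensor world pos  = (0, 2); dL² = 181
right sensor world pos = (0, 8); dR² = 337
sL = 160/181 = 160/181
sR = 160/337 = 160/337
mL = 1/2·sL + -1·sR = -2000/60997
mR = 0·sL + -1/2·sR = -80/337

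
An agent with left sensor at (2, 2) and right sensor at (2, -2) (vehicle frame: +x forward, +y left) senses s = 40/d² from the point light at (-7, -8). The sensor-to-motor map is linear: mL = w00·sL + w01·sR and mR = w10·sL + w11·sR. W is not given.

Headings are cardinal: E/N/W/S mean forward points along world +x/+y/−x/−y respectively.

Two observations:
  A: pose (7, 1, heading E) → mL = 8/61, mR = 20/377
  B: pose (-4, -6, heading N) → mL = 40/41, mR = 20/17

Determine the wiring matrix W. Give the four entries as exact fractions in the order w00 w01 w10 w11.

obs A: pose=(7,1,E) → sL=40/377, sR=8/61, mL=8/61, mR=20/377
obs B: pose=(-4,-6,N) → sL=40/17, sR=40/41, mL=40/41, mR=20/17
sensor matrix S = [[40/377, 8/61], [40/17, 40/41]]; det S = -3287040/16028909
solve [mL_A; mL_B] = S·[w00; w01] and [mR_A; mR_B] = S·[w10; w11]:
  w00 = 0, w01 = 1, w10 = 1/2, w11 = 0

0 1 1/2 0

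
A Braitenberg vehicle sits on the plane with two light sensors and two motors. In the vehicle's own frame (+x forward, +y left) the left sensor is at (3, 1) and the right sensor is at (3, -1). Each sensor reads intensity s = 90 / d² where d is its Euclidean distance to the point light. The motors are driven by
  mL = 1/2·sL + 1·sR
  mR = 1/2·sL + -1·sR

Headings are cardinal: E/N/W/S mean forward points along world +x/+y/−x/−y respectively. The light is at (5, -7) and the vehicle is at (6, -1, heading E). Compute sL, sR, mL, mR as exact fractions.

left sensor world pos  = (9, 0); dL² = 65
right sensor world pos = (9, -2); dR² = 41
sL = 90/65 = 18/13
sR = 90/41 = 90/41
mL = 1/2·sL + 1·sR = 1539/533
mR = 1/2·sL + -1·sR = -801/533

18/13 90/41 1539/533 -801/533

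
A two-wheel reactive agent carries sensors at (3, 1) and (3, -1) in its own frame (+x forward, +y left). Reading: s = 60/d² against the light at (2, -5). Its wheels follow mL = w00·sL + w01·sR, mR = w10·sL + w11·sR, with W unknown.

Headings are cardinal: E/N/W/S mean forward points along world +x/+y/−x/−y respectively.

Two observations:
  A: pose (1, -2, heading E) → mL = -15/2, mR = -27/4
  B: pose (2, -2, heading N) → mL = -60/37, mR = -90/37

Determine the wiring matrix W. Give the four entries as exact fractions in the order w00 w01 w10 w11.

obs A: pose=(1,-2,E) → sL=3, sR=15/2, mL=-15/2, mR=-27/4
obs B: pose=(2,-2,N) → sL=60/37, sR=60/37, mL=-60/37, mR=-90/37
sensor matrix S = [[3, 15/2], [60/37, 60/37]]; det S = -270/37
solve [mL_A; mL_B] = S·[w00; w01] and [mR_A; mR_B] = S·[w10; w11]:
  w00 = 0, w01 = -1, w10 = -1, w11 = -1/2

0 -1 -1 -1/2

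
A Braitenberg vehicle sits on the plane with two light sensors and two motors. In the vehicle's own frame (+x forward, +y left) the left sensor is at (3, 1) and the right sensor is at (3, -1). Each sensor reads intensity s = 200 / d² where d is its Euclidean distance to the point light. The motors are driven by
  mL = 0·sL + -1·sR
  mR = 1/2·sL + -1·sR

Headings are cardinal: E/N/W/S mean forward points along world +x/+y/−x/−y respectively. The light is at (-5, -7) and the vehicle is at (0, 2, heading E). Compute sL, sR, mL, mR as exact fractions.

left sensor world pos  = (3, 3); dL² = 164
right sensor world pos = (3, 1); dR² = 128
sL = 200/164 = 50/41
sR = 200/128 = 25/16
mL = 0·sL + -1·sR = -25/16
mR = 1/2·sL + -1·sR = -625/656

50/41 25/16 -25/16 -625/656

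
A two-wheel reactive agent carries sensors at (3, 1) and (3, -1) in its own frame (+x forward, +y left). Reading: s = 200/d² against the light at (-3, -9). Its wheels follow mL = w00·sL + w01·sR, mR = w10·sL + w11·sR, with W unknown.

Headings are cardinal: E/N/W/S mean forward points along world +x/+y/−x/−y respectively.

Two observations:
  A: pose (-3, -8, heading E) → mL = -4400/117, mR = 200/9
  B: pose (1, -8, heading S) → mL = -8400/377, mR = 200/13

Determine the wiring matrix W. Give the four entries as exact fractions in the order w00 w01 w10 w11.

-1 -1 0 1

obs A: pose=(-3,-8,E) → sL=200/13, sR=200/9, mL=-4400/117, mR=200/9
obs B: pose=(1,-8,S) → sL=200/29, sR=200/13, mL=-8400/377, mR=200/13
sensor matrix S = [[200/13, 200/9], [200/29, 200/13]]; det S = 3680000/44109
solve [mL_A; mL_B] = S·[w00; w01] and [mR_A; mR_B] = S·[w10; w11]:
  w00 = -1, w01 = -1, w10 = 0, w11 = 1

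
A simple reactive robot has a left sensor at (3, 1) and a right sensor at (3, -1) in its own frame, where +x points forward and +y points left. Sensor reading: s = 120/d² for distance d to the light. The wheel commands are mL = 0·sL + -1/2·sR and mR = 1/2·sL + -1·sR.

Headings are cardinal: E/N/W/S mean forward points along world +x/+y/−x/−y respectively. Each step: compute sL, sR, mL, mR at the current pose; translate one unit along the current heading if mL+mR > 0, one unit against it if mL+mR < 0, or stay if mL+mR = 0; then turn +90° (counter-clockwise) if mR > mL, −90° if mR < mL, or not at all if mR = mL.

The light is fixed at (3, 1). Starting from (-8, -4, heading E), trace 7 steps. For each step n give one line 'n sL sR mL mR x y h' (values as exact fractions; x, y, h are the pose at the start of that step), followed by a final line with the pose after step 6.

n=0: pose=(-8,-4,E); sL=3/2, sR=6/5; mL=-3/5, mR=-9/20; mL+mR=-21/20 → advance -1; mR−mL=3/20 → turn +1·90°
n=1: pose=(-9,-4,N); sL=120/173, sR=24/25; mL=-12/25, mR=-2652/4325; mL+mR=-4728/4325 → advance -1; mR−mL=-576/4325 → turn -1·90°
n=2: pose=(-9,-5,E); sL=60/53, sR=12/13; mL=-6/13, mR=-246/689; mL+mR=-564/689 → advance -1; mR−mL=72/689 → turn +1·90°
n=3: pose=(-10,-5,N); sL=24/41, sR=40/51; mL=-20/51, mR=-1028/2091; mL+mR=-616/697 → advance -1; mR−mL=-208/2091 → turn -1·90°
n=4: pose=(-10,-6,E); sL=15/17, sR=30/41; mL=-15/41, mR=-405/1394; mL+mR=-915/1394 → advance -1; mR−mL=105/1394 → turn +1·90°
n=5: pose=(-11,-6,N); sL=120/241, sR=24/37; mL=-12/37, mR=-3564/8917; mL+mR=-6456/8917 → advance -1; mR−mL=-672/8917 → turn -1·90°
n=6: pose=(-11,-7,E); sL=12/17, sR=60/101; mL=-30/101, mR=-414/1717; mL+mR=-924/1717 → advance -1; mR−mL=96/1717 → turn +1·90°

0 3/2 6/5 -3/5 -9/20 -8 -4 E
1 120/173 24/25 -12/25 -2652/4325 -9 -4 N
2 60/53 12/13 -6/13 -246/689 -9 -5 E
3 24/41 40/51 -20/51 -1028/2091 -10 -5 N
4 15/17 30/41 -15/41 -405/1394 -10 -6 E
5 120/241 24/37 -12/37 -3564/8917 -11 -6 N
6 12/17 60/101 -30/101 -414/1717 -11 -7 E
final -12 -7 N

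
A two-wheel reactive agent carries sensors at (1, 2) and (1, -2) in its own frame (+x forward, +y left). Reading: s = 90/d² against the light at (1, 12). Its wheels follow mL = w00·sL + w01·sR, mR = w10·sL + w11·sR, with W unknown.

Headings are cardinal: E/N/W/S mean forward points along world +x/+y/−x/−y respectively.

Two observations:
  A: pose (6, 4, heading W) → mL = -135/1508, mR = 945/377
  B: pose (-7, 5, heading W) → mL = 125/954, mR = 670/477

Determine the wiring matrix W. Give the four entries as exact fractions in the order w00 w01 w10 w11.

obs A: pose=(6,4,W) → sL=45/58, sR=45/26, mL=-135/1508, mR=945/377
obs B: pose=(-7,5,W) → sL=5/9, sR=45/53, mL=125/954, mR=670/477
sensor matrix S = [[45/58, 45/26], [5/9, 45/53]]; det S = -6050/19981
solve [mL_A; mL_B] = S·[w00; w01] and [mR_A; mR_B] = S·[w10; w11]:
  w00 = 1, w01 = -1/2, w10 = 1, w11 = 1

1 -1/2 1 1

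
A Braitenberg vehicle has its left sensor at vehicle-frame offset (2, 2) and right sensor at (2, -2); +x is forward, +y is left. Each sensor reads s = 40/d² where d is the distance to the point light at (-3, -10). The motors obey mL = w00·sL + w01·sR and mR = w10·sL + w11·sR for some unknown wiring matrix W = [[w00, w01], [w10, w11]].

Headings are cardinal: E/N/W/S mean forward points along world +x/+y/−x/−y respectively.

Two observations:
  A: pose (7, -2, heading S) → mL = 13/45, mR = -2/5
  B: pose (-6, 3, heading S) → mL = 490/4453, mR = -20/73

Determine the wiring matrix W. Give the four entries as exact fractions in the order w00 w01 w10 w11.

-1/2 1 0 -1

obs A: pose=(7,-2,S) → sL=2/9, sR=2/5, mL=13/45, mR=-2/5
obs B: pose=(-6,3,S) → sL=20/61, sR=20/73, mL=490/4453, mR=-20/73
sensor matrix S = [[2/9, 2/5], [20/61, 20/73]]; det S = -2816/40077
solve [mL_A; mL_B] = S·[w00; w01] and [mR_A; mR_B] = S·[w10; w11]:
  w00 = -1/2, w01 = 1, w10 = 0, w11 = -1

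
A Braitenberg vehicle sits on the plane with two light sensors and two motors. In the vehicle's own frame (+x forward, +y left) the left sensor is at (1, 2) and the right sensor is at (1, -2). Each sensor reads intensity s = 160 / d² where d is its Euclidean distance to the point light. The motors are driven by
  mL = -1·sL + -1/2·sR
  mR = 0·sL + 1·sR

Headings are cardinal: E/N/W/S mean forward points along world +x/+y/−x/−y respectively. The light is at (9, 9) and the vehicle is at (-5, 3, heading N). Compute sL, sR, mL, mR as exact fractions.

160/281 160/169 -49520/47489 160/169

left sensor world pos  = (-7, 4); dL² = 281
right sensor world pos = (-3, 4); dR² = 169
sL = 160/281 = 160/281
sR = 160/169 = 160/169
mL = -1·sL + -1/2·sR = -49520/47489
mR = 0·sL + 1·sR = 160/169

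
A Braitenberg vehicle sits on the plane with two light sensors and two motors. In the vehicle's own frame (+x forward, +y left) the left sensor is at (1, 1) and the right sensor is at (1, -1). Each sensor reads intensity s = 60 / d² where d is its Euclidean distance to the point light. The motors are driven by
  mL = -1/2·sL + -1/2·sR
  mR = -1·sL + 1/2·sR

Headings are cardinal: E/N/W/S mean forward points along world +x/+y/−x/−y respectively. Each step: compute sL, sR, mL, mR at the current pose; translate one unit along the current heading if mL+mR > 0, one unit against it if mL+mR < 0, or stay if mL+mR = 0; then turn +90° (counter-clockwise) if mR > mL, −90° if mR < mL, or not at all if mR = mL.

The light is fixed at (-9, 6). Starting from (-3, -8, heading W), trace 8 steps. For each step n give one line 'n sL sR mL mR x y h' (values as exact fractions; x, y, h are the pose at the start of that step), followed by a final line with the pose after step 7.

0 6/25 30/97 -666/2425 -207/2425 -3 -8 W
1 60/289 20/87 -5500/25143 -2330/25143 -2 -8 S
2 15/52 3/13 -27/104 -9/52 -2 -7 E
3 60/169 60/193 -10860/32617 -6510/32617 -3 -7 N
4 6/25 30/97 -666/2425 -207/2425 -3 -8 W
5 60/289 20/87 -5500/25143 -2330/25143 -2 -8 S
6 15/52 3/13 -27/104 -9/52 -2 -7 E
7 60/169 60/193 -10860/32617 -6510/32617 -3 -7 N
final -3 -8 W

n=0: pose=(-3,-8,W); sL=6/25, sR=30/97; mL=-666/2425, mR=-207/2425; mL+mR=-9/25 → advance -1; mR−mL=459/2425 → turn +1·90°
n=1: pose=(-2,-8,S); sL=60/289, sR=20/87; mL=-5500/25143, mR=-2330/25143; mL+mR=-90/289 → advance -1; mR−mL=3170/25143 → turn +1·90°
n=2: pose=(-2,-7,E); sL=15/52, sR=3/13; mL=-27/104, mR=-9/52; mL+mR=-45/104 → advance -1; mR−mL=9/104 → turn +1·90°
n=3: pose=(-3,-7,N); sL=60/169, sR=60/193; mL=-10860/32617, mR=-6510/32617; mL+mR=-90/169 → advance -1; mR−mL=4350/32617 → turn +1·90°
n=4: pose=(-3,-8,W); sL=6/25, sR=30/97; mL=-666/2425, mR=-207/2425; mL+mR=-9/25 → advance -1; mR−mL=459/2425 → turn +1·90°
n=5: pose=(-2,-8,S); sL=60/289, sR=20/87; mL=-5500/25143, mR=-2330/25143; mL+mR=-90/289 → advance -1; mR−mL=3170/25143 → turn +1·90°
n=6: pose=(-2,-7,E); sL=15/52, sR=3/13; mL=-27/104, mR=-9/52; mL+mR=-45/104 → advance -1; mR−mL=9/104 → turn +1·90°
n=7: pose=(-3,-7,N); sL=60/169, sR=60/193; mL=-10860/32617, mR=-6510/32617; mL+mR=-90/169 → advance -1; mR−mL=4350/32617 → turn +1·90°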